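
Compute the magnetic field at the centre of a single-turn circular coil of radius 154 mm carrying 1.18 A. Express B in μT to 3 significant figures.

At the centre of a circular loop the Biot–Savart law gives B = μ₀I/(2R).
B = (4π×10⁻⁷ × 1.18) / (2 × 0.154) = 4.81×10⁻⁶ T.

B ≈ 4.81 μT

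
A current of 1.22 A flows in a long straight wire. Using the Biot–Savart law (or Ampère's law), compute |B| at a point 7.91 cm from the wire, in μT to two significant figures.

For an infinitely long straight wire, B = μ₀I/(2πd).
B = (4π×10⁻⁷ × 1.22) / (2π × 0.0791) = 3.08×10⁻⁶ T.

B ≈ 3.1 μT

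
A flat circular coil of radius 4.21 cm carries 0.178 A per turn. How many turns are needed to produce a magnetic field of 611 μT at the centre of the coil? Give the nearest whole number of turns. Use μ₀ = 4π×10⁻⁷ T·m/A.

N = 230

For an N-turn coil, B = Nμ₀I/(2R). A single turn gives B₁ = 2.66×10⁻⁶ T with R = 0.0421 m.
N = B/B₁ = 6.11×10⁻⁴ / 2.66×10⁻⁶ = 230.00.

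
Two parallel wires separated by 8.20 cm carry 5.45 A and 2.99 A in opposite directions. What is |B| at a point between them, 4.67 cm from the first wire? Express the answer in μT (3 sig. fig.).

Each long wire gives B = μ₀I/(2πd). Distances are d₁ = 0.0467 m and d₂ = 0.0353 m.
B₁ = 2.33×10⁻⁵ T, B₂ = 1.69×10⁻⁵ T.
Between antiparallel currents both contributions point the same way, so they add. B = B₁ + B₂ = 2.33×10⁻⁵ + 1.69×10⁻⁵ = 4.03×10⁻⁵ T.

B ≈ 40.3 μT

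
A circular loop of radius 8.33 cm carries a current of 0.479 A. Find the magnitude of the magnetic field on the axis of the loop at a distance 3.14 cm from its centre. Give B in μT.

B ≈ 2.96 μT

On the axis of a circular loop, B = μ₀IR² / [2(R²+z²)^(3/2)].
R² + z² = (0.0833)² + (0.0314)² = 0.007925 m², and (R²+z²)^(3/2) = 7.05×10⁻⁴ m³.
B = (4π×10⁻⁷ × 0.479 × 0.006939) / (2 × 7.05×10⁻⁴) = 2.96×10⁻⁶ T.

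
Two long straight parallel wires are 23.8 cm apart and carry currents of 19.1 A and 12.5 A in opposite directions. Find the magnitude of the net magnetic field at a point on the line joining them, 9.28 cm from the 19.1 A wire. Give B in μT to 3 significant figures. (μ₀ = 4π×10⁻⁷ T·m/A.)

B ≈ 58.4 μT

Each long wire gives B = μ₀I/(2πd). Distances are d₁ = 0.0928 m and d₂ = 0.1452 m.
B₁ = 4.12×10⁻⁵ T, B₂ = 1.72×10⁻⁵ T.
Between antiparallel currents both contributions point the same way, so they add. B = B₁ + B₂ = 4.12×10⁻⁵ + 1.72×10⁻⁵ = 5.84×10⁻⁵ T.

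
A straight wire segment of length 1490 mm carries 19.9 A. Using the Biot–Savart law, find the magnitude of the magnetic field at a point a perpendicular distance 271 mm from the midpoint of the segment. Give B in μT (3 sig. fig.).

B ≈ 13.8 μT

For a finite straight segment, B = (μ₀I/4πd)(sinθ₁ + sinθ₂), where θ₁, θ₂ are the angles from the perpendicular to each end.
The perpendicular from the point meets the wire at its midpoint, so each end is L/2 = 0.745 m away along the wire.
sinθ₁ = 0.745/√(0.745²+0.271²) = 0.9398; sinθ₂ = 0.745/√(0.745²+0.271²) = 0.9398.
B = (4π×10⁻⁷ × 19.9) / (4π × 0.271) × (0.9398 + 0.9398) = 1.38×10⁻⁵ T.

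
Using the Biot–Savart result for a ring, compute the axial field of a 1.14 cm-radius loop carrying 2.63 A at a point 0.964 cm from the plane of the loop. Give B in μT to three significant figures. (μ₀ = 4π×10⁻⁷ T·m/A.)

On the axis of a circular loop, B = μ₀IR² / [2(R²+z²)^(3/2)].
R² + z² = (0.0114)² + (0.00964)² = 0.0002229 m², and (R²+z²)^(3/2) = 3.33×10⁻⁶ m³.
B = (4π×10⁻⁷ × 2.63 × 0.00013) / (2 × 3.33×10⁻⁶) = 6.45×10⁻⁵ T.

B ≈ 64.5 μT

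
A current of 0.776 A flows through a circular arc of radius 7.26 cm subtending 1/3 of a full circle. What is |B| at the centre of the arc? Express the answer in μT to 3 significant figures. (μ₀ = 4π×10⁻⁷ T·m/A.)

B ≈ 2.24 μT

The Biot–Savart field of a circular arc at its centre is B = μ₀Iφ/(4πR), with φ = 2.094 rad.
B = (4π×10⁻⁷ × 0.776 × 2.094) / (4π × 0.0726) = 2.24×10⁻⁶ T.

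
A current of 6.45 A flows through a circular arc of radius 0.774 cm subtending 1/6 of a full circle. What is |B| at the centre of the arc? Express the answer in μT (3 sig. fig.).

B ≈ 87.3 μT

The Biot–Savart field of a circular arc at its centre is B = μ₀Iφ/(4πR), with φ = 1.047 rad.
B = (4π×10⁻⁷ × 6.45 × 1.047) / (4π × 0.00774) = 8.73×10⁻⁵ T.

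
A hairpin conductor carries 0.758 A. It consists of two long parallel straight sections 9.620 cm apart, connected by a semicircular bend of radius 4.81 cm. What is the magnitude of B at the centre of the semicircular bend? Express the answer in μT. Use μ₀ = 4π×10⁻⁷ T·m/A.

B ≈ 8.10 μT

The semicircular arc contributes B_arc = μ₀I·π/(4πR) = μ₀I/(4R) = 4.95×10⁻⁶ T.
Each semi-infinite lead is at perpendicular distance R = 0.0481 m from the centre, with the perpendicular foot at its near end, so it contributes μ₀I/(4πR); both point the same way, together 3.15×10⁻⁶ T.
Arc and leads all point the same direction: B = 4.95×10⁻⁶ + 3.15×10⁻⁶ = 8.10×10⁻⁶ T.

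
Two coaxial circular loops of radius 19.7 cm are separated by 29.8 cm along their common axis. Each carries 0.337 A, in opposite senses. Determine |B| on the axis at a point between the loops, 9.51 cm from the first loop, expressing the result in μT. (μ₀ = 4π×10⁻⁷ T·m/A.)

B ≈ 0.422 μT

Each loop contributes B = μ₀IR²/[2(R²+z²)^(3/2)] on the axis, with z measured from that loop.
Loop 1 (z = 0.0951 m): B₁ = 7.85×10⁻⁷ T. Loop 2 (z = 0.2029 m): B₂ = 3.63×10⁻⁷ T.
The fields oppose: B = |B₁ − B₂| = 4.22×10⁻⁷ T.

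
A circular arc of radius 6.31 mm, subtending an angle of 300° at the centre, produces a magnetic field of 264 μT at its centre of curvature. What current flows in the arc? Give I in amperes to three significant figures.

I ≈ 3.18 A

For a circular arc, B = μ₀Iφ/(4πR) with φ in radians; here φ = 5.236 rad.
So I = 4πRB/(μ₀φ) = 4π × 0.00631 × 2.64×10⁻⁴ / (4π×10⁻⁷ × 5.236) = 3.18 A.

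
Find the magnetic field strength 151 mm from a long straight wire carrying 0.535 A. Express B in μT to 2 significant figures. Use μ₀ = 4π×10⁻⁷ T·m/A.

B ≈ 0.71 μT

For an infinitely long straight wire, B = μ₀I/(2πd).
B = (4π×10⁻⁷ × 0.535) / (2π × 0.151) = 7.09×10⁻⁷ T.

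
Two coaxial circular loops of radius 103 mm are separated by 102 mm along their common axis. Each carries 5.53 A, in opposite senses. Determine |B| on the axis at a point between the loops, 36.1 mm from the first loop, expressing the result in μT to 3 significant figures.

Each loop contributes B = μ₀IR²/[2(R²+z²)^(3/2)] on the axis, with z measured from that loop.
Loop 1 (z = 0.0361 m): B₁ = 2.84×10⁻⁵ T. Loop 2 (z = 0.0659 m): B₂ = 2.02×10⁻⁵ T.
The fields oppose: B = |B₁ − B₂| = 8.19×10⁻⁶ T.

B ≈ 8.19 μT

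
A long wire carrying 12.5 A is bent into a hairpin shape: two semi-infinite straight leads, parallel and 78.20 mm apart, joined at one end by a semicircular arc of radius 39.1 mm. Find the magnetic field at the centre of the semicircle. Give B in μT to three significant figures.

B ≈ 164 μT

The semicircular arc contributes B_arc = μ₀I·π/(4πR) = μ₀I/(4R) = 1.00×10⁻⁴ T.
Each semi-infinite lead is at perpendicular distance R = 0.0391 m from the centre, with the perpendicular foot at its near end, so it contributes μ₀I/(4πR); both point the same way, together 6.39×10⁻⁵ T.
Arc and leads all point the same direction: B = 1.00×10⁻⁴ + 6.39×10⁻⁵ = 1.64×10⁻⁴ T.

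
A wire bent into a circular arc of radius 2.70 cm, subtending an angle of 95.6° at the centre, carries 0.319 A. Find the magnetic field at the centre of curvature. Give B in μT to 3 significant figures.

B ≈ 1.97 μT

The Biot–Savart field of a circular arc at its centre is B = μ₀Iφ/(4πR), with φ = 1.669 rad.
B = (4π×10⁻⁷ × 0.319 × 1.669) / (4π × 0.027) = 1.97×10⁻⁶ T.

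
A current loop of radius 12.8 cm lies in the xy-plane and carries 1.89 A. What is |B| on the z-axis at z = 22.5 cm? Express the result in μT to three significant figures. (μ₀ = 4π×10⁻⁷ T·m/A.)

On the axis of a circular loop, B = μ₀IR² / [2(R²+z²)^(3/2)].
R² + z² = (0.128)² + (0.225)² = 0.06701 m², and (R²+z²)^(3/2) = 1.73×10⁻² m³.
B = (4π×10⁻⁷ × 1.89 × 0.01638) / (2 × 1.73×10⁻²) = 1.12×10⁻⁶ T.

B ≈ 1.12 μT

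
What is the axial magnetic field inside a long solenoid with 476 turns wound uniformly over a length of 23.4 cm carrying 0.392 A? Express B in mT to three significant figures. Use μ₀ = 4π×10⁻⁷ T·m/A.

B ≈ 1.00 mT

Inside a long solenoid, B = μ₀nI with n = 2034 turns/m.
B = 4π×10⁻⁷ × 2034 × 0.392 = 1.00×10⁻³ T.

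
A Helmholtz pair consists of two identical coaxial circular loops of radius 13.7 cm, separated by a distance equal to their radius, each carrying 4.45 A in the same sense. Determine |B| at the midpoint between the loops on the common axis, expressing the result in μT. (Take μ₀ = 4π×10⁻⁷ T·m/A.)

Each loop contributes B = μ₀IR²/[2(R²+z²)^(3/2)] on the axis, with z measured from that loop.
Loop 1 (z = 0.0685 m): B₁ = 1.46×10⁻⁵ T. Loop 2 (z = 0.0685 m): B₂ = 1.46×10⁻⁵ T.
The fields add: B = B₁ + B₂ = 2.92×10⁻⁵ T.

B ≈ 29.2 μT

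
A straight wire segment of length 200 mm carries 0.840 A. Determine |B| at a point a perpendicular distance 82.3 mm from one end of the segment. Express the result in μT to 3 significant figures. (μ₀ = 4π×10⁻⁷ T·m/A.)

B ≈ 0.944 μT

For a finite straight segment, B = (μ₀I/4πd)(sinθ₁ + sinθ₂), where θ₁, θ₂ are the angles from the perpendicular to each end.
The perpendicular foot is at one end, so the two end-offsets along the wire are 0 and L = 0.2 m.
sinθ₁ = 0/√(0²+0.0823²) = 0.0000; sinθ₂ = 0.2/√(0.2²+0.0823²) = 0.9248.
B = (4π×10⁻⁷ × 0.840) / (4π × 0.0823) × (0.0000 + 0.9248) = 9.44×10⁻⁷ T.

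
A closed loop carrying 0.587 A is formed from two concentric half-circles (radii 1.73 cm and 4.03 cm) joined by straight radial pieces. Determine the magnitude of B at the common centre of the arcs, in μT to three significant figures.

B ≈ 6.08 μT

The radial connectors point toward the centre, so dl × r̂ = 0 and they contribute nothing.
Each semicircle gives μ₀I/(4R): inner arc 1.07×10⁻⁵ T, outer arc 4.58×10⁻⁶ T.
The two arcs carry current in opposite angular senses, so their fields oppose: B = |1.07×10⁻⁵ − 4.58×10⁻⁶| = 6.08×10⁻⁶ T.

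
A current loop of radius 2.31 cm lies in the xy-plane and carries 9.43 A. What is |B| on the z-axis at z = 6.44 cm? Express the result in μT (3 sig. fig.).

B ≈ 9.87 μT

On the axis of a circular loop, B = μ₀IR² / [2(R²+z²)^(3/2)].
R² + z² = (0.0231)² + (0.0644)² = 0.004681 m², and (R²+z²)^(3/2) = 3.20×10⁻⁴ m³.
B = (4π×10⁻⁷ × 9.43 × 0.0005336) / (2 × 3.20×10⁻⁴) = 9.87×10⁻⁶ T.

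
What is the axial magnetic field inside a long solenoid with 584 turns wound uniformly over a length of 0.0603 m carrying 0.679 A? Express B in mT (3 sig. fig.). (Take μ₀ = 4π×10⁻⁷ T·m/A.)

B ≈ 8.26 mT

Inside a long solenoid, B = μ₀nI with n = 9685 turns/m.
B = 4π×10⁻⁷ × 9685 × 0.679 = 8.26×10⁻³ T.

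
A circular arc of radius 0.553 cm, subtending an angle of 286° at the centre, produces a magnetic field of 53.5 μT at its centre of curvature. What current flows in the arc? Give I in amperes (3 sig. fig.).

I ≈ 0.593 A

For a circular arc, B = μ₀Iφ/(4πR) with φ in radians; here φ = 4.992 rad.
So I = 4πRB/(μ₀φ) = 4π × 0.00553 × 5.35×10⁻⁵ / (4π×10⁻⁷ × 4.992) = 0.593 A.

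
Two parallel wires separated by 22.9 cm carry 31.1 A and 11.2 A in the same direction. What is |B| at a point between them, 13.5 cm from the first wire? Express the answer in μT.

B ≈ 22.2 μT

Each long wire gives B = μ₀I/(2πd). Distances are d₁ = 0.135 m and d₂ = 0.094 m.
B₁ = 4.61×10⁻⁵ T, B₂ = 2.38×10⁻⁵ T.
Between parallel currents the two contributions point in opposite directions, so they subtract. B = |B₁ − B₂| = |4.61×10⁻⁵ − 2.38×10⁻⁵| = 2.22×10⁻⁵ T.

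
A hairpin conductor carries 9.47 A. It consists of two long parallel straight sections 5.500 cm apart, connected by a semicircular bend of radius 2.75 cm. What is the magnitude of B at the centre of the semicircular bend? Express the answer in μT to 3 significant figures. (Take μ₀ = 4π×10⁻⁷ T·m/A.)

The semicircular arc contributes B_arc = μ₀I·π/(4πR) = μ₀I/(4R) = 1.08×10⁻⁴ T.
Each semi-infinite lead is at perpendicular distance R = 0.0275 m from the centre, with the perpendicular foot at its near end, so it contributes μ₀I/(4πR); both point the same way, together 6.89×10⁻⁵ T.
Arc and leads all point the same direction: B = 1.08×10⁻⁴ + 6.89×10⁻⁵ = 1.77×10⁻⁴ T.

B ≈ 177 μT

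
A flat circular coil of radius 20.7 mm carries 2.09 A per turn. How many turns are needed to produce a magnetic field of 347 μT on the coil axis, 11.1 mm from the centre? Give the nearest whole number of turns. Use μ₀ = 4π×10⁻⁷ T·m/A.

N = 8

For an N-turn coil, B = Nμ₀IR²/[2(R²+z²)^(3/2)]. A single turn gives B₁ = 4.34×10⁻⁵ T with R = 0.0207 m, z = 0.0111 m.
N = B/B₁ = 3.47×10⁻⁴ / 4.34×10⁻⁵ = 7.99.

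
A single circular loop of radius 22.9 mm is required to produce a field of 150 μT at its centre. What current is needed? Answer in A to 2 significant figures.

I ≈ 5.5 A

At the centre of a circular loop B = μ₀I/(2R), so I = 2RB/μ₀.
With R = 0.0229 m, I = 2 × 0.0229 × 1.50×10⁻⁴ / (4π×10⁻⁷) = 5.47 A.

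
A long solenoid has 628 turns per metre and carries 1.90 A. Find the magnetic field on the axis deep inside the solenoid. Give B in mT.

B ≈ 1.50 mT

Inside a long solenoid, B = μ₀nI with n = 628 turns/m.
B = 4π×10⁻⁷ × 628 × 1.90 = 1.50×10⁻³ T.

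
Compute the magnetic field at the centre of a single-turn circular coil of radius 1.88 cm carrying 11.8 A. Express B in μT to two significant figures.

B ≈ 390 μT

At the centre of a circular loop the Biot–Savart law gives B = μ₀I/(2R).
B = (4π×10⁻⁷ × 11.8) / (2 × 0.0188) = 3.94×10⁻⁴ T.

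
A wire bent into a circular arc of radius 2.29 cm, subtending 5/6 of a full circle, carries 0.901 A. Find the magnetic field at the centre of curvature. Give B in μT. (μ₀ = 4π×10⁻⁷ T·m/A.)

The Biot–Savart field of a circular arc at its centre is B = μ₀Iφ/(4πR), with φ = 5.236 rad.
B = (4π×10⁻⁷ × 0.901 × 5.236) / (4π × 0.0229) = 2.06×10⁻⁵ T.

B ≈ 20.6 μT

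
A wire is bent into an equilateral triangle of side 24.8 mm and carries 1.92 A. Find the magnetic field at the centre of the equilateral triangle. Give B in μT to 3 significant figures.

Each side is a finite straight segment at perpendicular distance d = a/(2 tan(π/3)) = 0.007159 m from the centre, with end-angles ±π/3.
One side contributes B₁ = (μ₀I/4πd)·2 sin(π/3) = 4.65×10⁻⁵ T.
All 3 sides add in the same direction: B = 3 × 4.65×10⁻⁵ = 1.39×10⁻⁴ T.

B ≈ 139 μT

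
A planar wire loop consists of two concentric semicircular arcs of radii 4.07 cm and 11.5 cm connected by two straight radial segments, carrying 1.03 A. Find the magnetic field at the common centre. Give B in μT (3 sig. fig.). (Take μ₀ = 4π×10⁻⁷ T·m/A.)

B ≈ 5.14 μT

The radial connectors point toward the centre, so dl × r̂ = 0 and they contribute nothing.
Each semicircle gives μ₀I/(4R): inner arc 7.95×10⁻⁶ T, outer arc 2.81×10⁻⁶ T.
The two arcs carry current in opposite angular senses, so their fields oppose: B = |7.95×10⁻⁶ − 2.81×10⁻⁶| = 5.14×10⁻⁶ T.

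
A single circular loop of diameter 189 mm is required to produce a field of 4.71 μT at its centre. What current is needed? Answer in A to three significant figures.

At the centre of a circular loop B = μ₀I/(2R), so I = 2RB/μ₀.
With R = 0.0945 m, I = 2 × 0.0945 × 4.71×10⁻⁶ / (4π×10⁻⁷) = 0.708 A.

I ≈ 0.708 A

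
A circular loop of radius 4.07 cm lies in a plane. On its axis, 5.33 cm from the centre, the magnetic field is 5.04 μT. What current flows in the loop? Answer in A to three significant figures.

I ≈ 1.46 A

On the axis of a loop, B = μ₀IR²/[2(R²+z²)^(3/2)], so I = 2B(R²+z²)^(3/2)/(μ₀R²).
R² + z² = 0.001656 + 0.002841 = 0.004497 m²; raised to 3/2 gives 3.02×10⁻⁴ m³.
I = 2 × 5.04×10⁻⁶ × 3.02×10⁻⁴ / (1.26×10⁻⁶ × 0.001656) = 1.46 A.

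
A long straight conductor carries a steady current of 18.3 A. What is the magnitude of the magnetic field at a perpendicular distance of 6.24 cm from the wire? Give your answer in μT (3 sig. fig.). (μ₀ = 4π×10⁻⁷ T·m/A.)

B ≈ 58.7 μT

For an infinitely long straight wire, B = μ₀I/(2πd).
B = (4π×10⁻⁷ × 18.3) / (2π × 0.0624) = 5.87×10⁻⁵ T.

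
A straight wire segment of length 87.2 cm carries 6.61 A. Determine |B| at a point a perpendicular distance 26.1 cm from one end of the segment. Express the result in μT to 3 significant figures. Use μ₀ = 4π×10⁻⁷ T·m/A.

For a finite straight segment, B = (μ₀I/4πd)(sinθ₁ + sinθ₂), where θ₁, θ₂ are the angles from the perpendicular to each end.
The perpendicular foot is at one end, so the two end-offsets along the wire are 0 and L = 0.872 m.
sinθ₁ = 0/√(0²+0.261²) = 0.0000; sinθ₂ = 0.872/√(0.872²+0.261²) = 0.9580.
B = (4π×10⁻⁷ × 6.61) / (4π × 0.261) × (0.0000 + 0.9580) = 2.43×10⁻⁶ T.

B ≈ 2.43 μT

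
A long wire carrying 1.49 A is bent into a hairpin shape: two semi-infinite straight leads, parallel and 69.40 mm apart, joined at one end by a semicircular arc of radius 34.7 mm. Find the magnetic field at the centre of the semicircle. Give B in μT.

The semicircular arc contributes B_arc = μ₀I·π/(4πR) = μ₀I/(4R) = 1.35×10⁻⁵ T.
Each semi-infinite lead is at perpendicular distance R = 0.0347 m from the centre, with the perpendicular foot at its near end, so it contributes μ₀I/(4πR); both point the same way, together 8.59×10⁻⁶ T.
Arc and leads all point the same direction: B = 1.35×10⁻⁵ + 8.59×10⁻⁶ = 2.21×10⁻⁵ T.

B ≈ 22.1 μT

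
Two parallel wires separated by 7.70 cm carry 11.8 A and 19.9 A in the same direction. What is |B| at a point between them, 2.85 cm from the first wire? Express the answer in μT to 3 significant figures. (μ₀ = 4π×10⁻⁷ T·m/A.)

B ≈ 0.745 μT

Each long wire gives B = μ₀I/(2πd). Distances are d₁ = 0.0285 m and d₂ = 0.0485 m.
B₁ = 8.28×10⁻⁵ T, B₂ = 8.21×10⁻⁵ T.
Between parallel currents the two contributions point in opposite directions, so they subtract. B = |B₁ − B₂| = |8.28×10⁻⁵ − 8.21×10⁻⁵| = 7.45×10⁻⁷ T.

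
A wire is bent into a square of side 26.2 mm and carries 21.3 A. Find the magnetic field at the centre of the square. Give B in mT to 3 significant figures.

Each side is a finite straight segment at perpendicular distance d = a/(2 tan(π/4)) = 0.0131 m from the centre, with end-angles ±π/4.
One side contributes B₁ = (μ₀I/4πd)·2 sin(π/4) = 2.30×10⁻⁴ T.
All 4 sides add in the same direction: B = 4 × 2.30×10⁻⁴ = 9.20×10⁻⁴ T.

B ≈ 0.920 mT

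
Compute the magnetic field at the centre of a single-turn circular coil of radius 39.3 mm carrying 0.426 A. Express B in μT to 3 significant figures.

At the centre of a circular loop the Biot–Savart law gives B = μ₀I/(2R).
B = (4π×10⁻⁷ × 0.426) / (2 × 0.0393) = 6.81×10⁻⁶ T.

B ≈ 6.81 μT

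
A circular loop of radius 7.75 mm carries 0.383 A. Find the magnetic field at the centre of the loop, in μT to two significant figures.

B ≈ 31 μT

At the centre of a circular loop the Biot–Savart law gives B = μ₀I/(2R).
B = (4π×10⁻⁷ × 0.383) / (2 × 0.00775) = 3.11×10⁻⁵ T.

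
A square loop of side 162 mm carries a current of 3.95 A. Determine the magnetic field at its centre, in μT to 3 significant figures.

Each side is a finite straight segment at perpendicular distance d = a/(2 tan(π/4)) = 0.081 m from the centre, with end-angles ±π/4.
One side contributes B₁ = (μ₀I/4πd)·2 sin(π/4) = 6.90×10⁻⁶ T.
All 4 sides add in the same direction: B = 4 × 6.90×10⁻⁶ = 2.76×10⁻⁵ T.

B ≈ 27.6 μT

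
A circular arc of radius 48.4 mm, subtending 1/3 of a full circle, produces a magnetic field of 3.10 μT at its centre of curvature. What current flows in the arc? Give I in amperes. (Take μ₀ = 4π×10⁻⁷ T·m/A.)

For a circular arc, B = μ₀Iφ/(4πR) with φ in radians; here φ = 2.094 rad.
So I = 4πRB/(μ₀φ) = 4π × 0.0484 × 3.10×10⁻⁶ / (4π×10⁻⁷ × 2.094) = 0.716 A.

I ≈ 0.716 A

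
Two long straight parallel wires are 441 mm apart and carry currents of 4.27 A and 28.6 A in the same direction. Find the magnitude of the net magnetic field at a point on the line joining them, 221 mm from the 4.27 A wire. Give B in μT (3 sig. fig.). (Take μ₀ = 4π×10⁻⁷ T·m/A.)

B ≈ 22.1 μT

Each long wire gives B = μ₀I/(2πd). Distances are d₁ = 0.221 m and d₂ = 0.22 m.
B₁ = 3.86×10⁻⁶ T, B₂ = 2.60×10⁻⁵ T.
Between parallel currents the two contributions point in opposite directions, so they subtract. B = |B₁ − B₂| = |3.86×10⁻⁶ − 2.60×10⁻⁵| = 2.21×10⁻⁵ T.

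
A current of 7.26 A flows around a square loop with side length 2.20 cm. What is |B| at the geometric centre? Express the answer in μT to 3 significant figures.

Each side is a finite straight segment at perpendicular distance d = a/(2 tan(π/4)) = 0.011 m from the centre, with end-angles ±π/4.
One side contributes B₁ = (μ₀I/4πd)·2 sin(π/4) = 9.33×10⁻⁵ T.
All 4 sides add in the same direction: B = 4 × 9.33×10⁻⁵ = 3.73×10⁻⁴ T.

B ≈ 373 μT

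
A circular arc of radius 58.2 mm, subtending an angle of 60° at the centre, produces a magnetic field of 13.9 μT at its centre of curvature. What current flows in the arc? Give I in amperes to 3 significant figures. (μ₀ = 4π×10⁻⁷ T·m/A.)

I ≈ 7.73 A

For a circular arc, B = μ₀Iφ/(4πR) with φ in radians; here φ = 1.047 rad.
So I = 4πRB/(μ₀φ) = 4π × 0.0582 × 1.39×10⁻⁵ / (4π×10⁻⁷ × 1.047) = 7.73 A.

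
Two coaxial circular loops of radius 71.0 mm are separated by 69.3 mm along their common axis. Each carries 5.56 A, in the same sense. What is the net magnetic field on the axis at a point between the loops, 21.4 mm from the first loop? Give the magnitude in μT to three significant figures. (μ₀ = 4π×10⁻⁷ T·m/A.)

B ≈ 71.2 μT

Each loop contributes B = μ₀IR²/[2(R²+z²)^(3/2)] on the axis, with z measured from that loop.
Loop 1 (z = 0.0214 m): B₁ = 4.32×10⁻⁵ T. Loop 2 (z = 0.0479 m): B₂ = 2.80×10⁻⁵ T.
The fields add: B = B₁ + B₂ = 7.12×10⁻⁵ T.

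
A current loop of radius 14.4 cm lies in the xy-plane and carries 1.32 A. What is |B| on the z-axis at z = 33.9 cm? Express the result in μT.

On the axis of a circular loop, B = μ₀IR² / [2(R²+z²)^(3/2)].
R² + z² = (0.144)² + (0.339)² = 0.1357 m², and (R²+z²)^(3/2) = 5.00×10⁻² m³.
B = (4π×10⁻⁷ × 1.32 × 0.02074) / (2 × 5.00×10⁻²) = 3.44×10⁻⁷ T.

B ≈ 0.344 μT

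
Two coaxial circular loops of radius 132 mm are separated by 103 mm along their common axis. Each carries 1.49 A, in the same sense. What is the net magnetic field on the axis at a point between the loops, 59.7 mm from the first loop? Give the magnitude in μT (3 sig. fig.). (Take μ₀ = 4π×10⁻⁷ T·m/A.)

B ≈ 11.4 μT

Each loop contributes B = μ₀IR²/[2(R²+z²)^(3/2)] on the axis, with z measured from that loop.
Loop 1 (z = 0.0597 m): B₁ = 5.36×10⁻⁶ T. Loop 2 (z = 0.0433 m): B₂ = 6.08×10⁻⁶ T.
The fields add: B = B₁ + B₂ = 1.14×10⁻⁵ T.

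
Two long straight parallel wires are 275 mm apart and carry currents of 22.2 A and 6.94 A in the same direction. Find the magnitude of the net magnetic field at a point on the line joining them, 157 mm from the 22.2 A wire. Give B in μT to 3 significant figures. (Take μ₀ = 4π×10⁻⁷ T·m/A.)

Each long wire gives B = μ₀I/(2πd). Distances are d₁ = 0.157 m and d₂ = 0.118 m.
B₁ = 2.83×10⁻⁵ T, B₂ = 1.18×10⁻⁵ T.
Between parallel currents the two contributions point in opposite directions, so they subtract. B = |B₁ − B₂| = |2.83×10⁻⁵ − 1.18×10⁻⁵| = 1.65×10⁻⁵ T.

B ≈ 16.5 μT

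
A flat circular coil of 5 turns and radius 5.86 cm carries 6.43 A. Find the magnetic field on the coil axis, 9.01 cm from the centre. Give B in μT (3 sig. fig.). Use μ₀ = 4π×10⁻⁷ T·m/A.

B ≈ 55.9 μT

For an N-turn flat coil, B = Nμ₀IR²/[2(R²+z²)^(3/2)] with R = 0.0586 m, z = 0.0901 m.
B = 5 × 1.12×10⁻⁵ T = 5.59×10⁻⁵ T.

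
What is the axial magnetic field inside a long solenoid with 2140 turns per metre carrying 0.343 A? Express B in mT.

B ≈ 0.922 mT

Inside a long solenoid, B = μ₀nI with n = 2140 turns/m.
B = 4π×10⁻⁷ × 2140 × 0.343 = 9.22×10⁻⁴ T.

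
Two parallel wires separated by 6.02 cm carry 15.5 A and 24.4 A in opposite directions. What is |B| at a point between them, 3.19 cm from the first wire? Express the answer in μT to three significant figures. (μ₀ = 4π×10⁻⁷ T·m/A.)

Each long wire gives B = μ₀I/(2πd). Distances are d₁ = 0.0319 m and d₂ = 0.0283 m.
B₁ = 9.72×10⁻⁵ T, B₂ = 1.72×10⁻⁴ T.
Between antiparallel currents both contributions point the same way, so they add. B = B₁ + B₂ = 9.72×10⁻⁵ + 1.72×10⁻⁴ = 2.70×10⁻⁴ T.

B ≈ 270 μT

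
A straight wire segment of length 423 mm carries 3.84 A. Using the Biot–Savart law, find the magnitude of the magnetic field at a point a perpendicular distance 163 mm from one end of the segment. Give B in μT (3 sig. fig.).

For a finite straight segment, B = (μ₀I/4πd)(sinθ₁ + sinθ₂), where θ₁, θ₂ are the angles from the perpendicular to each end.
The perpendicular foot is at one end, so the two end-offsets along the wire are 0 and L = 0.423 m.
sinθ₁ = 0/√(0²+0.163²) = 0.0000; sinθ₂ = 0.423/√(0.423²+0.163²) = 0.9331.
B = (4π×10⁻⁷ × 3.84) / (4π × 0.163) × (0.0000 + 0.9331) = 2.20×10⁻⁶ T.

B ≈ 2.20 μT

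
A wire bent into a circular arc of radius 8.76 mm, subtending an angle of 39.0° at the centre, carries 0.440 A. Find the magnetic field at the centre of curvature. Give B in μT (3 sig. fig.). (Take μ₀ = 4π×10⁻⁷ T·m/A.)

B ≈ 3.42 μT

The Biot–Savart field of a circular arc at its centre is B = μ₀Iφ/(4πR), with φ = 0.6807 rad.
B = (4π×10⁻⁷ × 0.440 × 0.6807) / (4π × 0.00876) = 3.42×10⁻⁶ T.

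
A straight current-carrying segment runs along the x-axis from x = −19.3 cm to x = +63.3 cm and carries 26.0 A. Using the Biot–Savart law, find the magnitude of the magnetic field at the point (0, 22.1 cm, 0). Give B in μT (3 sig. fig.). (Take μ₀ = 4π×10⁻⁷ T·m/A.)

B ≈ 18.8 μT

For a finite straight segment, B = (μ₀I/4πd)(sinθ₁ + sinθ₂), where θ₁, θ₂ are the angles from the perpendicular to each end.
The perpendicular distance is d = 0.221 m; the end-offsets along the wire are a = 0.193 m and b = 0.633 m.
sinθ₁ = 0.193/√(0.193²+0.221²) = 0.6578; sinθ₂ = 0.633/√(0.633²+0.221²) = 0.9441.
B = (4π×10⁻⁷ × 26.0) / (4π × 0.221) × (0.6578 + 0.9441) = 1.88×10⁻⁵ T.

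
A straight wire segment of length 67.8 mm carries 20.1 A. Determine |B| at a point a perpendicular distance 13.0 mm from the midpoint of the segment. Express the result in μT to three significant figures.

B ≈ 289 μT

For a finite straight segment, B = (μ₀I/4πd)(sinθ₁ + sinθ₂), where θ₁, θ₂ are the angles from the perpendicular to each end.
The perpendicular from the point meets the wire at its midpoint, so each end is L/2 = 0.0339 m away along the wire.
sinθ₁ = 0.0339/√(0.0339²+0.013²) = 0.9337; sinθ₂ = 0.0339/√(0.0339²+0.013²) = 0.9337.
B = (4π×10⁻⁷ × 20.1) / (4π × 0.013) × (0.9337 + 0.9337) = 2.89×10⁻⁴ T.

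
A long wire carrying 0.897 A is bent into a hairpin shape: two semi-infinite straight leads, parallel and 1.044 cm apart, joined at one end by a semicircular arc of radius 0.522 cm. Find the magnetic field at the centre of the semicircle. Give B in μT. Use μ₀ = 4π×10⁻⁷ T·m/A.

B ≈ 88.4 μT

The semicircular arc contributes B_arc = μ₀I·π/(4πR) = μ₀I/(4R) = 5.40×10⁻⁵ T.
Each semi-infinite lead is at perpendicular distance R = 0.00522 m from the centre, with the perpendicular foot at its near end, so it contributes μ₀I/(4πR); both point the same way, together 3.44×10⁻⁵ T.
Arc and leads all point the same direction: B = 5.40×10⁻⁵ + 3.44×10⁻⁵ = 8.84×10⁻⁵ T.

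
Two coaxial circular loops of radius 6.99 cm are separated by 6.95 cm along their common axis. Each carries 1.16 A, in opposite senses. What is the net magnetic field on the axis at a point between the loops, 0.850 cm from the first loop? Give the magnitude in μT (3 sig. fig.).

B ≈ 5.74 μT

Each loop contributes B = μ₀IR²/[2(R²+z²)^(3/2)] on the axis, with z measured from that loop.
Loop 1 (z = 0.0085 m): B₁ = 1.02×10⁻⁵ T. Loop 2 (z = 0.061 m): B₂ = 4.46×10⁻⁶ T.
The fields oppose: B = |B₁ − B₂| = 5.74×10⁻⁶ T.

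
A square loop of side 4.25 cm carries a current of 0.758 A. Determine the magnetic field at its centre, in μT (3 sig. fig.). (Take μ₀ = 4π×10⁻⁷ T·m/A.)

Each side is a finite straight segment at perpendicular distance d = a/(2 tan(π/4)) = 0.02125 m from the centre, with end-angles ±π/4.
One side contributes B₁ = (μ₀I/4πd)·2 sin(π/4) = 5.04×10⁻⁶ T.
All 4 sides add in the same direction: B = 4 × 5.04×10⁻⁶ = 2.02×10⁻⁵ T.

B ≈ 20.2 μT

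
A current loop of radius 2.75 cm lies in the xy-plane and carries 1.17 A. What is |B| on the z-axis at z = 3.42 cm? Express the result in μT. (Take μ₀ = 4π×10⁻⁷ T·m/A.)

On the axis of a circular loop, B = μ₀IR² / [2(R²+z²)^(3/2)].
R² + z² = (0.0275)² + (0.0342)² = 0.001926 m², and (R²+z²)^(3/2) = 8.45×10⁻⁵ m³.
B = (4π×10⁻⁷ × 1.17 × 0.0007562) / (2 × 8.45×10⁻⁵) = 6.58×10⁻⁶ T.

B ≈ 6.58 μT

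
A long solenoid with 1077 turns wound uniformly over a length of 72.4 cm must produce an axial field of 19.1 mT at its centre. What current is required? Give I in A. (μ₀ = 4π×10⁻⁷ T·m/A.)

I ≈ 10.2 A

Inside a long solenoid B = μ₀nI with n = 1488 m⁻¹, so I = B/(μ₀n).
I = 1.91×10⁻² / (4π×10⁻⁷ × 1488) = 10.2 A.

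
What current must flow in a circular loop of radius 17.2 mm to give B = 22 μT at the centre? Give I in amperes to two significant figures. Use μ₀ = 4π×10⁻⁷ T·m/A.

At the centre of a circular loop B = μ₀I/(2R), so I = 2RB/μ₀.
With R = 0.0172 m, I = 2 × 0.0172 × 2.20×10⁻⁵ / (4π×10⁻⁷) = 0.602 A.

I ≈ 0.60 A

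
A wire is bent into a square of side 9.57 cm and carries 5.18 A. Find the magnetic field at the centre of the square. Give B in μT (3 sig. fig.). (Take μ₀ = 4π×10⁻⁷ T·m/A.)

B ≈ 61.2 μT

Each side is a finite straight segment at perpendicular distance d = a/(2 tan(π/4)) = 0.04785 m from the centre, with end-angles ±π/4.
One side contributes B₁ = (μ₀I/4πd)·2 sin(π/4) = 1.53×10⁻⁵ T.
All 4 sides add in the same direction: B = 4 × 1.53×10⁻⁵ = 6.12×10⁻⁵ T.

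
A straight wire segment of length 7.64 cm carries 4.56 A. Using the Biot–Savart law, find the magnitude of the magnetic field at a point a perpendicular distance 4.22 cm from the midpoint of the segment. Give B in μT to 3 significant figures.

B ≈ 14.5 μT

For a finite straight segment, B = (μ₀I/4πd)(sinθ₁ + sinθ₂), where θ₁, θ₂ are the angles from the perpendicular to each end.
The perpendicular from the point meets the wire at its midpoint, so each end is L/2 = 0.0382 m away along the wire.
sinθ₁ = 0.0382/√(0.0382²+0.0422²) = 0.6711; sinθ₂ = 0.0382/√(0.0382²+0.0422²) = 0.6711.
B = (4π×10⁻⁷ × 4.56) / (4π × 0.0422) × (0.6711 + 0.6711) = 1.45×10⁻⁵ T.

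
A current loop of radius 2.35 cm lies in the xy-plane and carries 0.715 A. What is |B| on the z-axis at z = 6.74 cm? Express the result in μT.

B ≈ 0.682 μT

On the axis of a circular loop, B = μ₀IR² / [2(R²+z²)^(3/2)].
R² + z² = (0.0235)² + (0.0674)² = 0.005095 m², and (R²+z²)^(3/2) = 3.64×10⁻⁴ m³.
B = (4π×10⁻⁷ × 0.715 × 0.0005523) / (2 × 3.64×10⁻⁴) = 6.82×10⁻⁷ T.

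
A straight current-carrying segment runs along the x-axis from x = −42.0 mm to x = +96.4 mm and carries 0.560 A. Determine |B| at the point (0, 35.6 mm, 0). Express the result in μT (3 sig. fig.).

B ≈ 2.68 μT

For a finite straight segment, B = (μ₀I/4πd)(sinθ₁ + sinθ₂), where θ₁, θ₂ are the angles from the perpendicular to each end.
The perpendicular distance is d = 0.0356 m; the end-offsets along the wire are a = 0.042 m and b = 0.0964 m.
sinθ₁ = 0.042/√(0.042²+0.0356²) = 0.7628; sinθ₂ = 0.0964/√(0.0964²+0.0356²) = 0.9381.
B = (4π×10⁻⁷ × 0.560) / (4π × 0.0356) × (0.7628 + 0.9381) = 2.68×10⁻⁶ T.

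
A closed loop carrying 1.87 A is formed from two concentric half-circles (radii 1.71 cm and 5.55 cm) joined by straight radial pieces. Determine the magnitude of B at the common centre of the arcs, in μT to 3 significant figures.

The radial connectors point toward the centre, so dl × r̂ = 0 and they contribute nothing.
Each semicircle gives μ₀I/(4R): inner arc 3.44×10⁻⁵ T, outer arc 1.06×10⁻⁵ T.
The two arcs carry current in opposite angular senses, so their fields oppose: B = |3.44×10⁻⁵ − 1.06×10⁻⁵| = 2.38×10⁻⁵ T.

B ≈ 23.8 μT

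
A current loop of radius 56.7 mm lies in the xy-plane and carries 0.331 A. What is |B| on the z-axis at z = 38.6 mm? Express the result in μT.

B ≈ 2.07 μT

On the axis of a circular loop, B = μ₀IR² / [2(R²+z²)^(3/2)].
R² + z² = (0.0567)² + (0.0386)² = 0.004705 m², and (R²+z²)^(3/2) = 3.23×10⁻⁴ m³.
B = (4π×10⁻⁷ × 0.331 × 0.003215) / (2 × 3.23×10⁻⁴) = 2.07×10⁻⁶ T.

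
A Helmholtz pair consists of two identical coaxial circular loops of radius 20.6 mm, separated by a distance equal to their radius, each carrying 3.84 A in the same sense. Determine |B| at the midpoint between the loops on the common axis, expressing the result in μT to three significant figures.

B ≈ 168 μT

Each loop contributes B = μ₀IR²/[2(R²+z²)^(3/2)] on the axis, with z measured from that loop.
Loop 1 (z = 0.0103 m): B₁ = 8.38×10⁻⁵ T. Loop 2 (z = 0.0103 m): B₂ = 8.38×10⁻⁵ T.
The fields add: B = B₁ + B₂ = 1.68×10⁻⁴ T.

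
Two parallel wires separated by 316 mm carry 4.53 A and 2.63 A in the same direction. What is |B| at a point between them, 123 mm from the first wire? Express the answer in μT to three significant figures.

Each long wire gives B = μ₀I/(2πd). Distances are d₁ = 0.123 m and d₂ = 0.193 m.
B₁ = 7.37×10⁻⁶ T, B₂ = 2.73×10⁻⁶ T.
Between parallel currents the two contributions point in opposite directions, so they subtract. B = |B₁ − B₂| = |7.37×10⁻⁶ − 2.73×10⁻⁶| = 4.64×10⁻⁶ T.

B ≈ 4.64 μT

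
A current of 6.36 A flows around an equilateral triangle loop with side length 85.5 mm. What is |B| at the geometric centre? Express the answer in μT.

B ≈ 134 μT

Each side is a finite straight segment at perpendicular distance d = a/(2 tan(π/3)) = 0.02468 m from the centre, with end-angles ±π/3.
One side contributes B₁ = (μ₀I/4πd)·2 sin(π/3) = 4.46×10⁻⁵ T.
All 3 sides add in the same direction: B = 3 × 4.46×10⁻⁵ = 1.34×10⁻⁴ T.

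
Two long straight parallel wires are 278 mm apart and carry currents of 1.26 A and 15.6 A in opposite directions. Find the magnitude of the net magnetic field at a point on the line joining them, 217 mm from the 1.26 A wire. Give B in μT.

B ≈ 52.3 μT

Each long wire gives B = μ₀I/(2πd). Distances are d₁ = 0.217 m and d₂ = 0.061 m.
B₁ = 1.16×10⁻⁶ T, B₂ = 5.11×10⁻⁵ T.
Between antiparallel currents both contributions point the same way, so they add. B = B₁ + B₂ = 1.16×10⁻⁶ + 5.11×10⁻⁵ = 5.23×10⁻⁵ T.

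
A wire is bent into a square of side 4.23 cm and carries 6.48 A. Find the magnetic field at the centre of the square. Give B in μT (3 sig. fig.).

Each side is a finite straight segment at perpendicular distance d = a/(2 tan(π/4)) = 0.02115 m from the centre, with end-angles ±π/4.
One side contributes B₁ = (μ₀I/4πd)·2 sin(π/4) = 4.33×10⁻⁵ T.
All 4 sides add in the same direction: B = 4 × 4.33×10⁻⁵ = 1.73×10⁻⁴ T.

B ≈ 173 μT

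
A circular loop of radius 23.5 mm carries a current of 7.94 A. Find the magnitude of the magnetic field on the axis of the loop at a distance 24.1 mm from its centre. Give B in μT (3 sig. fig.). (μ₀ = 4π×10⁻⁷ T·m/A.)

B ≈ 72.2 μT

On the axis of a circular loop, B = μ₀IR² / [2(R²+z²)^(3/2)].
R² + z² = (0.0235)² + (0.0241)² = 0.001133 m², and (R²+z²)^(3/2) = 3.81×10⁻⁵ m³.
B = (4π×10⁻⁷ × 7.94 × 0.0005523) / (2 × 3.81×10⁻⁵) = 7.22×10⁻⁵ T.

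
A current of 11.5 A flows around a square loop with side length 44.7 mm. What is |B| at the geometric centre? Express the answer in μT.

B ≈ 291 μT

Each side is a finite straight segment at perpendicular distance d = a/(2 tan(π/4)) = 0.02235 m from the centre, with end-angles ±π/4.
One side contributes B₁ = (μ₀I/4πd)·2 sin(π/4) = 7.28×10⁻⁵ T.
All 4 sides add in the same direction: B = 4 × 7.28×10⁻⁵ = 2.91×10⁻⁴ T.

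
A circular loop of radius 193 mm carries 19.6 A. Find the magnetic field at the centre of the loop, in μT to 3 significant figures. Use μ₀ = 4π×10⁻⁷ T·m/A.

B ≈ 63.8 μT

At the centre of a circular loop the Biot–Savart law gives B = μ₀I/(2R).
B = (4π×10⁻⁷ × 19.6) / (2 × 0.193) = 6.38×10⁻⁵ T.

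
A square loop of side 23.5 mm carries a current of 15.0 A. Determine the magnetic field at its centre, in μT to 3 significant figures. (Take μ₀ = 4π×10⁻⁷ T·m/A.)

Each side is a finite straight segment at perpendicular distance d = a/(2 tan(π/4)) = 0.01175 m from the centre, with end-angles ±π/4.
One side contributes B₁ = (μ₀I/4πd)·2 sin(π/4) = 1.81×10⁻⁴ T.
All 4 sides add in the same direction: B = 4 × 1.81×10⁻⁴ = 7.22×10⁻⁴ T.

B ≈ 722 μT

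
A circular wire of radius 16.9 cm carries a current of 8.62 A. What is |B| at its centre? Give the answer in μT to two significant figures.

At the centre of a circular loop the Biot–Savart law gives B = μ₀I/(2R).
B = (4π×10⁻⁷ × 8.62) / (2 × 0.169) = 3.20×10⁻⁵ T.

B ≈ 32 μT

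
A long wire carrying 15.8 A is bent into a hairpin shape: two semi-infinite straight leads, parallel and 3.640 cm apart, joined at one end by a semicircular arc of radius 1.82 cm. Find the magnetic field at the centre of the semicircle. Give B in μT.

The semicircular arc contributes B_arc = μ₀I·π/(4πR) = μ₀I/(4R) = 2.73×10⁻⁴ T.
Each semi-infinite lead is at perpendicular distance R = 0.0182 m from the centre, with the perpendicular foot at its near end, so it contributes μ₀I/(4πR); both point the same way, together 1.74×10⁻⁴ T.
Arc and leads all point the same direction: B = 2.73×10⁻⁴ + 1.74×10⁻⁴ = 4.46×10⁻⁴ T.

B ≈ 446 μT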